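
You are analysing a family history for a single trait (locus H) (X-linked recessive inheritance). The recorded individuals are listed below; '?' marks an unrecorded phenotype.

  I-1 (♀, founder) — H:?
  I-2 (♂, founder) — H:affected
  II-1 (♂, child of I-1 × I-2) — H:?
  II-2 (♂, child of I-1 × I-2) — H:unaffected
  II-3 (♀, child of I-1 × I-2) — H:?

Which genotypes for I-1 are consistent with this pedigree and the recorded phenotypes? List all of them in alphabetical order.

H/I-1 ? ·: X^HX^H|X^HX^h
H/I-2 aff ·: X^hY
H/II-1 ? I-1×I-2: X^HY|X^hY
H/II-2 un I-1×I-2: X^HY
H/II-3 ? I-1×I-2: X^HX^h|X^hX^h
⇒ H over [I-1,I-2,II-1,II-2,II-3]: 5 consistent

I-1 ∈ {X^HX^H, X^HX^h}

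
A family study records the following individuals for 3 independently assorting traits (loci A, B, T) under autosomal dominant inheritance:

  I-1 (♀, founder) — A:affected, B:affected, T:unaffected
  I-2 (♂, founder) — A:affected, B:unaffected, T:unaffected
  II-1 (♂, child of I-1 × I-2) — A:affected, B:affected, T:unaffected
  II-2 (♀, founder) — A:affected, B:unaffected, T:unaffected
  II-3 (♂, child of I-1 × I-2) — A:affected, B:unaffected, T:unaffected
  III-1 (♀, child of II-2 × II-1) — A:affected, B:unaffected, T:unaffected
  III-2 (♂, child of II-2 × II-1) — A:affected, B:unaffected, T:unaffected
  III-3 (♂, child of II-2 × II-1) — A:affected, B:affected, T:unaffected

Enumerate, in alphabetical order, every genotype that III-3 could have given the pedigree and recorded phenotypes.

III-3 ∈ {AA Bb tt, Aa Bb tt}

A/I-1 aff ·: Aa|AA
A/I-2 aff ·: Aa|AA
A/II-1 aff I-1×I-2: Aa|AA
A/II-2 aff ·: Aa|AA
A/II-3 aff I-1×I-2: Aa|AA
A/III-1 aff II-2×II-1: Aa|AA
A/III-2 aff II-2×II-1: Aa|AA
A/III-3 aff II-2×II-1: Aa|AA
⇒ A over [I-1,I-2,II-1,II-2,II-3,III-1,III-2,III-3]: 159 consistent
B/I-1 aff ·: Bb
B/I-2 un ·: bb
B/II-1 aff I-1×I-2: Bb
B/II-2 un ·: bb
B/II-3 un I-1×I-2: bb
B/III-1 un II-2×II-1: bb
B/III-2 un II-2×II-1: bb
B/III-3 aff II-2×II-1: Bb
⇒ B over [I-1,I-2,II-1,II-2,II-3,III-1,III-2,III-3]: 1 consistent
T/I-1 un ·: tt
T/I-2 un ·: tt
T/II-1 un I-1×I-2: tt
T/II-2 un ·: tt
T/II-3 un I-1×I-2: tt
T/III-1 un II-2×II-1: tt
T/III-2 un II-2×II-1: tt
T/III-3 un II-2×II-1: tt
⇒ T over [I-1,I-2,II-1,II-2,II-3,III-1,III-2,III-3]: 1 consistent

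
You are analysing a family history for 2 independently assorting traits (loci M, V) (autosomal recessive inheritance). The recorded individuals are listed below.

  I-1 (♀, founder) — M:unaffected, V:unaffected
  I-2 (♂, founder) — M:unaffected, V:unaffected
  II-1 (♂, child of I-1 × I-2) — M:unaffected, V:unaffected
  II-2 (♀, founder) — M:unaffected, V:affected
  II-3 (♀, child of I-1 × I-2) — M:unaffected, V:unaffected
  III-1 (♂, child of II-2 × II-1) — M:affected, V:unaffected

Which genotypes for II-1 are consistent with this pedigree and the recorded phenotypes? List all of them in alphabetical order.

II-1 ∈ {Mm VV, Mm Vv}

M/I-1 un ·: MM|Mm
M/I-2 un ·: MM|Mm
M/II-1 un I-1×I-2: Mm
M/II-2 un ·: Mm
M/II-3 un I-1×I-2: MM|Mm
M/III-1 aff II-2×II-1: mm
⇒ M over [I-1,I-2,II-1,II-2,II-3,III-1]: 6 consistent
V/I-1 un ·: VV|Vv
V/I-2 un ·: VV|Vv
V/II-1 un I-1×I-2: VV|Vv
V/II-2 aff ·: vv
V/II-3 un I-1×I-2: VV|Vv
V/III-1 un II-2×II-1: Vv
⇒ V over [I-1,I-2,II-1,II-2,II-3,III-1]: 13 consistent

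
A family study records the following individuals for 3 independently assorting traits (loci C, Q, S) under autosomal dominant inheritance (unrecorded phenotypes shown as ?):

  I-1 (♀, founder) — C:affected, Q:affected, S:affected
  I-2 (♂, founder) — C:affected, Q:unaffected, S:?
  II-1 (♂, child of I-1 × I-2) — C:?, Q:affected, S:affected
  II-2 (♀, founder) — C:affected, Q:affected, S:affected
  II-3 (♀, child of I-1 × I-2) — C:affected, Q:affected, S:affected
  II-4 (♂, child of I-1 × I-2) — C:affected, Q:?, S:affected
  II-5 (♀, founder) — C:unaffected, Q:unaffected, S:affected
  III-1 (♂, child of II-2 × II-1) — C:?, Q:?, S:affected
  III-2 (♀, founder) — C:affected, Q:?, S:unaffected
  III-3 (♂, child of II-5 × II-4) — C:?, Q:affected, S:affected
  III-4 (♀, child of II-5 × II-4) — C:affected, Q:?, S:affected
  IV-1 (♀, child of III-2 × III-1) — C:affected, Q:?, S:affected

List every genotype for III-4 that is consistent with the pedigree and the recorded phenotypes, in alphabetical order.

C/I-1 aff ·: Cc|CC
C/I-2 aff ·: Cc|CC
C/II-1 ? I-1×I-2: cc|Cc|CC
C/II-2 aff ·: Cc|CC
C/II-3 aff I-1×I-2: Cc|CC
C/II-4 aff I-1×I-2: Cc|CC
C/II-5 un ·: cc
C/III-1 ? II-2×II-1: cc|Cc|CC
C/III-2 aff ·: Cc|CC
C/III-3 ? II-5×II-4: cc|Cc
C/III-4 aff II-5×II-4: Cc
C/IV-1 aff III-2×III-1: Cc|CC
⇒ C over [I-1,I-2,II-1,II-2,II-3,II-4,II-5,III-1,III-2,III-3,III-4,IV-1]: 538 consistent
Q/I-1 aff ·: Qq|QQ
Q/I-2 un ·: qq
Q/II-1 aff I-1×I-2: Qq
Q/II-2 aff ·: Qq|QQ
Q/II-3 aff I-1×I-2: Qq
Q/II-4 ? I-1×I-2: Qq
Q/II-5 un ·: qq
Q/III-1 ? II-2×II-1: qq|Qq|QQ
Q/III-2 ? ·: qq|Qq|QQ
Q/III-3 aff II-5×II-4: Qq
Q/III-4 ? II-5×II-4: qq|Qq
Q/IV-1 ? III-2×III-1: qq|Qq|QQ
⇒ Q over [I-1,I-2,II-1,II-2,II-3,II-4,II-5,III-1,III-2,III-3,III-4,IV-1]: 104 consistent
S/I-1 aff ·: Ss|SS
S/I-2 ? ·: ss|Ss|SS
S/II-1 aff I-1×I-2: Ss|SS
S/II-2 aff ·: Ss|SS
S/II-3 aff I-1×I-2: Ss|SS
S/II-4 aff I-1×I-2: Ss|SS
S/II-5 aff ·: Ss|SS
S/III-1 aff II-2×II-1: Ss|SS
S/III-2 un ·: ss
S/III-3 aff II-5×II-4: Ss|SS
S/III-4 aff II-5×II-4: Ss|SS
S/IV-1 aff III-2×III-1: Ss
⇒ S over [I-1,I-2,II-1,II-2,II-3,II-4,II-5,III-1,III-2,III-3,III-4,IV-1]: 625 consistent

III-4 ∈ {Cc Qq SS, Cc Qq Ss, Cc qq SS, Cc qq Ss}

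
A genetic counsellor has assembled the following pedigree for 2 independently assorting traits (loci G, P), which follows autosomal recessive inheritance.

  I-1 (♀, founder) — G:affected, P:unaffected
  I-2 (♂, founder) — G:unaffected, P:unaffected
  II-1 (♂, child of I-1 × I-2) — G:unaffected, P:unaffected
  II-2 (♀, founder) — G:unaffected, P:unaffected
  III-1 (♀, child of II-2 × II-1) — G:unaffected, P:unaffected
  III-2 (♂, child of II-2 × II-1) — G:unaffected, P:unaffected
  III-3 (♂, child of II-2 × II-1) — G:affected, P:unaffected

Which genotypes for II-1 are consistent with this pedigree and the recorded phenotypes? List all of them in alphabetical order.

G/I-1 aff ·: gg
G/I-2 un ·: GG|Gg
G/II-1 un I-1×I-2: Gg
G/II-2 un ·: Gg
G/III-1 un II-2×II-1: GG|Gg
G/III-2 un II-2×II-1: GG|Gg
G/III-3 aff II-2×II-1: gg
⇒ G over [I-1,I-2,II-1,II-2,III-1,III-2,III-3]: 8 consistent
P/I-1 un ·: PP|Pp
P/I-2 un ·: PP|Pp
P/II-1 un I-1×I-2: PP|Pp
P/II-2 un ·: PP|Pp
P/III-1 un II-2×II-1: PP|Pp
P/III-2 un II-2×II-1: PP|Pp
P/III-3 un II-2×II-1: PP|Pp
⇒ P over [I-1,I-2,II-1,II-2,III-1,III-2,III-3]: 84 consistent

II-1 ∈ {Gg PP, Gg Pp}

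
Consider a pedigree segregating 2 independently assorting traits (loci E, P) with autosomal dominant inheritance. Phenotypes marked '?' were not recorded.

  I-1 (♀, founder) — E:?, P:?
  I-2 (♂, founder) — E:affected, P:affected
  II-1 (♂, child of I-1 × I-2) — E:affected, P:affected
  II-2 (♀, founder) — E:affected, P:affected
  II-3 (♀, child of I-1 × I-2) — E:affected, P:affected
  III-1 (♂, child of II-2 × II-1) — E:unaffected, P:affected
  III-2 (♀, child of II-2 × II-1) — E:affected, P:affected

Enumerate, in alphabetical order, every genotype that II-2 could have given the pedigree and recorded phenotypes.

E/I-1 ? ·: ee|Ee|EE
E/I-2 aff ·: Ee|EE
E/II-1 aff I-1×I-2: Ee
E/II-2 aff ·: Ee
E/II-3 aff I-1×I-2: Ee|EE
E/III-1 un II-2×II-1: ee
E/III-2 aff II-2×II-1: Ee|EE
⇒ E over [I-1,I-2,II-1,II-2,II-3,III-1,III-2]: 16 consistent
P/I-1 ? ·: pp|Pp|PP
P/I-2 aff ·: Pp|PP
P/II-1 aff I-1×I-2: Pp|PP
P/II-2 aff ·: Pp|PP
P/II-3 aff I-1×I-2: Pp|PP
P/III-1 aff II-2×II-1: Pp|PP
P/III-2 aff II-2×II-1: Pp|PP
⇒ P over [I-1,I-2,II-1,II-2,II-3,III-1,III-2]: 99 consistent

II-2 ∈ {Ee PP, Ee Pp}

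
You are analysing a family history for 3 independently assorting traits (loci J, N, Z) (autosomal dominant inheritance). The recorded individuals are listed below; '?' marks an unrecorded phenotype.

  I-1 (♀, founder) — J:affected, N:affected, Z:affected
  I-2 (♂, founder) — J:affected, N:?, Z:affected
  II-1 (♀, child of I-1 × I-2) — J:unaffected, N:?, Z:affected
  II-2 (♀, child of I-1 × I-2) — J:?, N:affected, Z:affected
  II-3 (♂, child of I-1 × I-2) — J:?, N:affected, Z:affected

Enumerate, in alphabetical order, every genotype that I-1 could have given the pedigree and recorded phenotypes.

I-1 ∈ {Jj NN ZZ, Jj NN Zz, Jj Nn ZZ, Jj Nn Zz}

J/I-1 aff ·: Jj
J/I-2 aff ·: Jj
J/II-1 un I-1×I-2: jj
J/II-2 ? I-1×I-2: jj|Jj|JJ
J/II-3 ? I-1×I-2: jj|Jj|JJ
⇒ J over [I-1,I-2,II-1,II-2,II-3]: 9 consistent
N/I-1 aff ·: Nn|NN
N/I-2 ? ·: nn|Nn|NN
N/II-1 ? I-1×I-2: nn|Nn|NN
N/II-2 aff I-1×I-2: Nn|NN
N/II-3 aff I-1×I-2: Nn|NN
⇒ N over [I-1,I-2,II-1,II-2,II-3]: 32 consistent
Z/I-1 aff ·: Zz|ZZ
Z/I-2 aff ·: Zz|ZZ
Z/II-1 aff I-1×I-2: Zz|ZZ
Z/II-2 aff I-1×I-2: Zz|ZZ
Z/II-3 aff I-1×I-2: Zz|ZZ
⇒ Z over [I-1,I-2,II-1,II-2,II-3]: 25 consistent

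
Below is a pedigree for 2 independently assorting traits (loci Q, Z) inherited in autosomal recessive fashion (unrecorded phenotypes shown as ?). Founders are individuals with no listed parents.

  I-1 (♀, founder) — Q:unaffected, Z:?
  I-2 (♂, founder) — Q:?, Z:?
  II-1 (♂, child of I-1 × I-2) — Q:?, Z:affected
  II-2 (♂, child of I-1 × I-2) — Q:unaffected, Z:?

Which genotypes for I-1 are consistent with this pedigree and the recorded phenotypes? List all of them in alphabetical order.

Q/I-1 un ·: QQ|Qq
Q/I-2 ? ·: QQ|Qq|qq
Q/II-1 ? I-1×I-2: QQ|Qq|qq
Q/II-2 un I-1×I-2: QQ|Qq
⇒ Q over [I-1,I-2,II-1,II-2]: 18 consistent
Z/I-1 ? ·: Zz|zz
Z/I-2 ? ·: Zz|zz
Z/II-1 aff I-1×I-2: zz
Z/II-2 ? I-1×I-2: ZZ|Zz|zz
⇒ Z over [I-1,I-2,II-1,II-2]: 8 consistent

I-1 ∈ {QQ Zz, QQ zz, Qq Zz, Qq zz}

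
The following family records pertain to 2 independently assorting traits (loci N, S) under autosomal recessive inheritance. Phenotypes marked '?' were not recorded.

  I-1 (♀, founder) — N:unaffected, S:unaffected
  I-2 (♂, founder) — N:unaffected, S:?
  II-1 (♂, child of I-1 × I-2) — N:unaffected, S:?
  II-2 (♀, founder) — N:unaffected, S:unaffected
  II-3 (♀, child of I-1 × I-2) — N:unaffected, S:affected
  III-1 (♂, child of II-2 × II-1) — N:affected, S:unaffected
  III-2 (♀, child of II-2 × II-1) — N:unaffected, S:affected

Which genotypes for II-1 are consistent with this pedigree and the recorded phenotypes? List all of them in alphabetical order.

N/I-1 un ·: NN|Nn
N/I-2 un ·: NN|Nn
N/II-1 un I-1×I-2: Nn
N/II-2 un ·: Nn
N/II-3 un I-1×I-2: NN|Nn
N/III-1 aff II-2×II-1: nn
N/III-2 un II-2×II-1: NN|Nn
⇒ N over [I-1,I-2,II-1,II-2,II-3,III-1,III-2]: 12 consistent
S/I-1 un ·: Ss
S/I-2 ? ·: Ss|ss
S/II-1 ? I-1×I-2: Ss|ss
S/II-2 un ·: Ss
S/II-3 aff I-1×I-2: ss
S/III-1 un II-2×II-1: SS|Ss
S/III-2 aff II-2×II-1: ss
⇒ S over [I-1,I-2,II-1,II-2,II-3,III-1,III-2]: 6 consistent

II-1 ∈ {Nn Ss, Nn ss}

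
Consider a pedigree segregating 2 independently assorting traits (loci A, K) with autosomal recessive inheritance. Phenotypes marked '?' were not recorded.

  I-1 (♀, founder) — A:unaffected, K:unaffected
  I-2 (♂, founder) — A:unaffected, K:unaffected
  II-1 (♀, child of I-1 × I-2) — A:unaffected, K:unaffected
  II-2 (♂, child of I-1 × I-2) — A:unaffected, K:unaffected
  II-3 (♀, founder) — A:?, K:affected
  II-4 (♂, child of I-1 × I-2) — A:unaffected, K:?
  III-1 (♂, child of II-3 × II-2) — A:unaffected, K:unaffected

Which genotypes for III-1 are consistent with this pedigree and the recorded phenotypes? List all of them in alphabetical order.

A/I-1 un ·: AA|Aa
A/I-2 un ·: AA|Aa
A/II-1 un I-1×I-2: AA|Aa
A/II-2 un I-1×I-2: AA|Aa
A/II-3 ? ·: AA|Aa|aa
A/II-4 un I-1×I-2: AA|Aa
A/III-1 un II-3×II-2: AA|Aa
⇒ A over [I-1,I-2,II-1,II-2,II-3,II-4,III-1]: 112 consistent
K/I-1 un ·: KK|Kk
K/I-2 un ·: KK|Kk
K/II-1 un I-1×I-2: KK|Kk
K/II-2 un I-1×I-2: KK|Kk
K/II-3 aff ·: kk
K/II-4 ? I-1×I-2: KK|Kk|kk
K/III-1 un II-3×II-2: Kk
⇒ K over [I-1,I-2,II-1,II-2,II-3,II-4,III-1]: 29 consistent

III-1 ∈ {AA Kk, Aa Kk}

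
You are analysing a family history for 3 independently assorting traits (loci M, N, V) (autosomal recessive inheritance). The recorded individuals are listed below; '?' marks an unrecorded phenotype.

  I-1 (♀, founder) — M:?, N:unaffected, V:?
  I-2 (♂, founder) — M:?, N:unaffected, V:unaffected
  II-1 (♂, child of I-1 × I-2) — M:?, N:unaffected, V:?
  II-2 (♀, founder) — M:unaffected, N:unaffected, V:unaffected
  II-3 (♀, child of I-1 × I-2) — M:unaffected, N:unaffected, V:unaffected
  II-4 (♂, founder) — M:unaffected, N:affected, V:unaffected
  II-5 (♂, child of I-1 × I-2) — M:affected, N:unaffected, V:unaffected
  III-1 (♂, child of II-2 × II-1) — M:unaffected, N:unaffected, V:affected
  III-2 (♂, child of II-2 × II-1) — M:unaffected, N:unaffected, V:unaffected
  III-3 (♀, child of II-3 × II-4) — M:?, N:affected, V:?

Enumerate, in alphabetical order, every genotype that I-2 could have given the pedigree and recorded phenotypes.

I-2 ∈ {Mm NN VV, Mm NN Vv, Mm Nn VV, Mm Nn Vv, mm NN VV, mm NN Vv, mm Nn VV, mm Nn Vv}

M/I-1 ? ·: Mm|mm
M/I-2 ? ·: Mm|mm
M/II-1 ? I-1×I-2: MM|Mm|mm
M/II-2 un ·: MM|Mm
M/II-3 un I-1×I-2: MM|Mm
M/II-4 un ·: MM|Mm
M/II-5 aff I-1×I-2: mm
M/III-1 un II-2×II-1: MM|Mm
M/III-2 un II-2×II-1: MM|Mm
M/III-3 ? II-3×II-4: MM|Mm|mm
⇒ M over [I-1,I-2,II-1,II-2,II-3,II-4,II-5,III-1,III-2,III-3]: 220 consistent
N/I-1 un ·: NN|Nn
N/I-2 un ·: NN|Nn
N/II-1 un I-1×I-2: NN|Nn
N/II-2 un ·: NN|Nn
N/II-3 un I-1×I-2: Nn
N/II-4 aff ·: nn
N/II-5 un I-1×I-2: NN|Nn
N/III-1 un II-2×II-1: NN|Nn
N/III-2 un II-2×II-1: NN|Nn
N/III-3 aff II-3×II-4: nn
⇒ N over [I-1,I-2,II-1,II-2,II-3,II-4,II-5,III-1,III-2,III-3]: 78 consistent
V/I-1 ? ·: VV|Vv|vv
V/I-2 un ·: VV|Vv
V/II-1 ? I-1×I-2: Vv|vv
V/II-2 un ·: Vv
V/II-3 un I-1×I-2: VV|Vv
V/II-4 un ·: VV|Vv
V/II-5 un I-1×I-2: VV|Vv
V/III-1 aff II-2×II-1: vv
V/III-2 un II-2×II-1: VV|Vv
V/III-3 ? II-3×II-4: VV|Vv|vv
⇒ V over [I-1,I-2,II-1,II-2,II-3,II-4,II-5,III-1,III-2,III-3]: 137 consistent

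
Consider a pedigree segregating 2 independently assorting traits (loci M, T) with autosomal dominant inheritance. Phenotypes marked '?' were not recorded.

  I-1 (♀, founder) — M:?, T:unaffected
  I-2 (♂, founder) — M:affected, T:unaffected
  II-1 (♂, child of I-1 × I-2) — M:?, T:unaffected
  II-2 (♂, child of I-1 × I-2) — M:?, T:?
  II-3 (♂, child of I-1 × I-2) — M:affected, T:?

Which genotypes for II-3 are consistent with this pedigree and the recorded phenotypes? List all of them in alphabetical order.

M/I-1 ? ·: mm|Mm|MM
M/I-2 aff ·: Mm|MM
M/II-1 ? I-1×I-2: mm|Mm|MM
M/II-2 ? I-1×I-2: mm|Mm|MM
M/II-3 aff I-1×I-2: Mm|MM
⇒ M over [I-1,I-2,II-1,II-2,II-3]: 40 consistent
T/I-1 un ·: tt
T/I-2 un ·: tt
T/II-1 un I-1×I-2: tt
T/II-2 ? I-1×I-2: tt
T/II-3 ? I-1×I-2: tt
⇒ T over [I-1,I-2,II-1,II-2,II-3]: 1 consistent

II-3 ∈ {MM tt, Mm tt}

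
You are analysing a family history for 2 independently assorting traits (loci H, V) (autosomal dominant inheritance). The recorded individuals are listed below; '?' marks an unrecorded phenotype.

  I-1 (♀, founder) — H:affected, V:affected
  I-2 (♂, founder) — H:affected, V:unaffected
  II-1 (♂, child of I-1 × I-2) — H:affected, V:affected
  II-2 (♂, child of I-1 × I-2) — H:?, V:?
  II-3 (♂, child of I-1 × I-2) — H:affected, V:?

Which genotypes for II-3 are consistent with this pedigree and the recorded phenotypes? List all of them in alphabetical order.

H/I-1 aff ·: Hh|HH
H/I-2 aff ·: Hh|HH
H/II-1 aff I-1×I-2: Hh|HH
H/II-2 ? I-1×I-2: hh|Hh|HH
H/II-3 aff I-1×I-2: Hh|HH
⇒ H over [I-1,I-2,II-1,II-2,II-3]: 29 consistent
V/I-1 aff ·: Vv|VV
V/I-2 un ·: vv
V/II-1 aff I-1×I-2: Vv
V/II-2 ? I-1×I-2: vv|Vv
V/II-3 ? I-1×I-2: vv|Vv
⇒ V over [I-1,I-2,II-1,II-2,II-3]: 5 consistent

II-3 ∈ {HH Vv, HH vv, Hh Vv, Hh vv}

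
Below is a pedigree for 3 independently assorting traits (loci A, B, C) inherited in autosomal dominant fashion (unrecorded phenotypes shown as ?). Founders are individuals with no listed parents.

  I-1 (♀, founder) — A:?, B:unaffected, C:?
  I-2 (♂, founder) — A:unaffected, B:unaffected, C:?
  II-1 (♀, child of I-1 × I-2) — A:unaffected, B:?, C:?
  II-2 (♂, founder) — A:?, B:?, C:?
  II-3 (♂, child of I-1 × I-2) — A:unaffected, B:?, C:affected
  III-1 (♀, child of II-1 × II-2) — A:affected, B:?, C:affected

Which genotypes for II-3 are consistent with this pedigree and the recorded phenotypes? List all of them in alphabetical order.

II-3 ∈ {aa bb CC, aa bb Cc}

A/I-1 ? ·: aa|Aa
A/I-2 un ·: aa
A/II-1 un I-1×I-2: aa
A/II-2 ? ·: Aa|AA
A/II-3 un I-1×I-2: aa
A/III-1 aff II-1×II-2: Aa
⇒ A over [I-1,I-2,II-1,II-2,II-3,III-1]: 4 consistent
B/I-1 un ·: bb
B/I-2 un ·: bb
B/II-1 ? I-1×I-2: bb
B/II-2 ? ·: bb|Bb|BB
B/II-3 ? I-1×I-2: bb
B/III-1 ? II-1×II-2: bb|Bb
⇒ B over [I-1,I-2,II-1,II-2,II-3,III-1]: 4 consistent
C/I-1 ? ·: cc|Cc|CC
C/I-2 ? ·: cc|Cc|CC
C/II-1 ? I-1×I-2: cc|Cc|CC
C/II-2 ? ·: cc|Cc|CC
C/II-3 aff I-1×I-2: Cc|CC
C/III-1 aff II-1×II-2: Cc|CC
⇒ C over [I-1,I-2,II-1,II-2,II-3,III-1]: 86 consistent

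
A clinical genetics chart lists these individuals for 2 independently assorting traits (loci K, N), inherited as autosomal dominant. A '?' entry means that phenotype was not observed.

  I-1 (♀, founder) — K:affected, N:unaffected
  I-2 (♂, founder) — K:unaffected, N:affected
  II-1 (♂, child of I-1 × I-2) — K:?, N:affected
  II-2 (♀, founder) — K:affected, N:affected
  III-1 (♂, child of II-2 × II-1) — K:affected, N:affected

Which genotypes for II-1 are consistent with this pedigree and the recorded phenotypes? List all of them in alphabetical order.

K/I-1 aff ·: Kk|KK
K/I-2 un ·: kk
K/II-1 ? I-1×I-2: kk|Kk
K/II-2 aff ·: Kk|KK
K/III-1 aff II-2×II-1: Kk|KK
⇒ K over [I-1,I-2,II-1,II-2,III-1]: 10 consistent
N/I-1 un ·: nn
N/I-2 aff ·: Nn|NN
N/II-1 aff I-1×I-2: Nn
N/II-2 aff ·: Nn|NN
N/III-1 aff II-2×II-1: Nn|NN
⇒ N over [I-1,I-2,II-1,II-2,III-1]: 8 consistent

II-1 ∈ {Kk Nn, kk Nn}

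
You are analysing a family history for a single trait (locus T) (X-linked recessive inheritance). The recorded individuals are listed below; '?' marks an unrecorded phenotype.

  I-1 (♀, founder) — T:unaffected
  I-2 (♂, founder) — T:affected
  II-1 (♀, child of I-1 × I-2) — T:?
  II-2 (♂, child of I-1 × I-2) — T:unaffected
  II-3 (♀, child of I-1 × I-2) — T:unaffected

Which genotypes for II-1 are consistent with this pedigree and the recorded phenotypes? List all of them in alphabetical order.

T/I-1 un ·: X^TX^T|X^TX^t
T/I-2 aff ·: X^tY
T/II-1 ? I-1×I-2: X^TX^t|X^tX^t
T/II-2 un I-1×I-2: X^TY
T/II-3 un I-1×I-2: X^TX^t
⇒ T over [I-1,I-2,II-1,II-2,II-3]: 3 consistent

II-1 ∈ {X^TX^t, X^tX^t}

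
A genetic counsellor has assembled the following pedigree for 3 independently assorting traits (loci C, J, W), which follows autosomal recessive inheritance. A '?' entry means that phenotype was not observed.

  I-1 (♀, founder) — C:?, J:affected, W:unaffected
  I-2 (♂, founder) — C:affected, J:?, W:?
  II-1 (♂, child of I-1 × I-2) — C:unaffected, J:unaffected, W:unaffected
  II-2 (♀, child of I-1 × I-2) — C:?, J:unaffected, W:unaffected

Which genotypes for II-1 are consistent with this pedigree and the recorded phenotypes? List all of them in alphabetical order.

II-1 ∈ {Cc Jj WW, Cc Jj Ww}

C/I-1 ? ·: CC|Cc
C/I-2 aff ·: cc
C/II-1 un I-1×I-2: Cc
C/II-2 ? I-1×I-2: Cc|cc
⇒ C over [I-1,I-2,II-1,II-2]: 3 consistent
J/I-1 aff ·: jj
J/I-2 ? ·: JJ|Jj
J/II-1 un I-1×I-2: Jj
J/II-2 un I-1×I-2: Jj
⇒ J over [I-1,I-2,II-1,II-2]: 2 consistent
W/I-1 un ·: WW|Ww
W/I-2 ? ·: WW|Ww|ww
W/II-1 un I-1×I-2: WW|Ww
W/II-2 un I-1×I-2: WW|Ww
⇒ W over [I-1,I-2,II-1,II-2]: 15 consistent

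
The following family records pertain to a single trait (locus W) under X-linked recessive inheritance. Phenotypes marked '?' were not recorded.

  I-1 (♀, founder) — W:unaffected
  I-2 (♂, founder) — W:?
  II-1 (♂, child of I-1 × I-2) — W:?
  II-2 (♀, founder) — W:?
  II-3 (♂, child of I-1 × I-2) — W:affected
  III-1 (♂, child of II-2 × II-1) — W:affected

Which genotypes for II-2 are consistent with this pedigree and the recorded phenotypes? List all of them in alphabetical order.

II-2 ∈ {X^WX^w, X^wX^w}

W/I-1 un ·: X^WX^w
W/I-2 ? ·: X^WY|X^wY
W/II-1 ? I-1×I-2: X^WY|X^wY
W/II-2 ? ·: X^WX^w|X^wX^w
W/II-3 aff I-1×I-2: X^wY
W/III-1 aff II-2×II-1: X^wY
⇒ W over [I-1,I-2,II-1,II-2,II-3,III-1]: 8 consistent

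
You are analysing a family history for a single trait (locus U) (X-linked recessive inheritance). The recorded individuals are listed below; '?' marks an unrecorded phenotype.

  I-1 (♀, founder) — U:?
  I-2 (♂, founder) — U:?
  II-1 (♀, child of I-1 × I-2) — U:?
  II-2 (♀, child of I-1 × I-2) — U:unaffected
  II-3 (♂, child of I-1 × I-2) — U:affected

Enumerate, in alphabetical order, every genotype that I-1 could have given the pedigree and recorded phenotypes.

U/I-1 ? ·: X^UX^u|X^uX^u
U/I-2 ? ·: X^UY|X^uY
U/II-1 ? I-1×I-2: X^UX^U|X^UX^u|X^uX^u
U/II-2 un I-1×I-2: X^UX^U|X^UX^u
U/II-3 aff I-1×I-2: X^uY
⇒ U over [I-1,I-2,II-1,II-2,II-3]: 7 consistent

I-1 ∈ {X^UX^u, X^uX^u}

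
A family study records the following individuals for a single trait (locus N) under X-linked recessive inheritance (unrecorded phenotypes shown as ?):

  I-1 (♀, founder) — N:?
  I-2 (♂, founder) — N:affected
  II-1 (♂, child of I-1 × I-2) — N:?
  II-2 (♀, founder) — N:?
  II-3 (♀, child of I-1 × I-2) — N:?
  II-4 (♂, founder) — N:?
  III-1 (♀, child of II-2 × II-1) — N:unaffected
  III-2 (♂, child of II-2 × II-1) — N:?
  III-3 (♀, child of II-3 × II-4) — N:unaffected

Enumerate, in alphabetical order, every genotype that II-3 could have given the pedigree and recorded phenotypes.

N/I-1 ? ·: X^NX^N|X^NX^n|X^nX^n
N/I-2 aff ·: X^nY
N/II-1 ? I-1×I-2: X^NY|X^nY
N/II-2 ? ·: X^NX^N|X^NX^n|X^nX^n
N/II-3 ? I-1×I-2: X^NX^n|X^nX^n
N/II-4 ? ·: X^NY|X^nY
N/III-1 un II-2×II-1: X^NX^N|X^NX^n
N/III-2 ? II-2×II-1: X^NY|X^nY
N/III-3 un II-3×II-4: X^NX^N|X^NX^n
⇒ N over [I-1,I-2,II-1,II-2,II-3,II-4,III-1,III-2,III-3]: 57 consistent

II-3 ∈ {X^NX^n, X^nX^n}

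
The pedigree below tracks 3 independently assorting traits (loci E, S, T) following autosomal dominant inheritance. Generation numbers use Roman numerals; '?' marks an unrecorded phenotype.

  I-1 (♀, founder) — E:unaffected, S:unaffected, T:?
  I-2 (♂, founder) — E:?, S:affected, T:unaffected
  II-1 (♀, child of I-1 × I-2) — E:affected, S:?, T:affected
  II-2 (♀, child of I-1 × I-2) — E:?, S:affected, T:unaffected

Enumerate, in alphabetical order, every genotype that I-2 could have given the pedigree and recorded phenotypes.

I-2 ∈ {EE SS tt, EE Ss tt, Ee SS tt, Ee Ss tt}

E/I-1 un ·: ee
E/I-2 ? ·: Ee|EE
E/II-1 aff I-1×I-2: Ee
E/II-2 ? I-1×I-2: ee|Ee
⇒ E over [I-1,I-2,II-1,II-2]: 3 consistent
S/I-1 un ·: ss
S/I-2 aff ·: Ss|SS
S/II-1 ? I-1×I-2: ss|Ss
S/II-2 aff I-1×I-2: Ss
⇒ S over [I-1,I-2,II-1,II-2]: 3 consistent
T/I-1 ? ·: Tt
T/I-2 un ·: tt
T/II-1 aff I-1×I-2: Tt
T/II-2 un I-1×I-2: tt
⇒ T over [I-1,I-2,II-1,II-2]: 1 consistent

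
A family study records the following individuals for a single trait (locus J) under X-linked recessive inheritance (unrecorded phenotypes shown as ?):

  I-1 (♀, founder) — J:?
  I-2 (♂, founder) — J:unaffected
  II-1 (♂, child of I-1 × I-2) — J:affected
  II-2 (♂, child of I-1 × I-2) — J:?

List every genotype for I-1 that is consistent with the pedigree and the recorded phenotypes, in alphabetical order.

J/I-1 ? ·: X^JX^j|X^jX^j
J/I-2 un ·: X^JY
J/II-1 aff I-1×I-2: X^jY
J/II-2 ? I-1×I-2: X^JY|X^jY
⇒ J over [I-1,I-2,II-1,II-2]: 3 consistent

I-1 ∈ {X^JX^j, X^jX^j}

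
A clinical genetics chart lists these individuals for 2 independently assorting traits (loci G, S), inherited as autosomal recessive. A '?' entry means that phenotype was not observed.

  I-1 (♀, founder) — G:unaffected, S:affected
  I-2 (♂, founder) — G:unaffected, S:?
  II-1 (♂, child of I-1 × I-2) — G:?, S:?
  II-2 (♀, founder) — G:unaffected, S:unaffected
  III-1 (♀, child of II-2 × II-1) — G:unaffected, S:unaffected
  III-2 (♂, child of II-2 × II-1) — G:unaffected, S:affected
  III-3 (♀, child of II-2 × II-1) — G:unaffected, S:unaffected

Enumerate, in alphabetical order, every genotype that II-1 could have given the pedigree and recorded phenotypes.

II-1 ∈ {GG Ss, GG ss, Gg Ss, Gg ss, gg Ss, gg ss}

G/I-1 un ·: GG|Gg
G/I-2 un ·: GG|Gg
G/II-1 ? I-1×I-2: GG|Gg|gg
G/II-2 un ·: GG|Gg
G/III-1 un II-2×II-1: GG|Gg
G/III-2 un II-2×II-1: GG|Gg
G/III-3 un II-2×II-1: GG|Gg
⇒ G over [I-1,I-2,II-1,II-2,III-1,III-2,III-3]: 86 consistent
S/I-1 aff ·: ss
S/I-2 ? ·: SS|Ss|ss
S/II-1 ? I-1×I-2: Ss|ss
S/II-2 un ·: Ss
S/III-1 un II-2×II-1: SS|Ss
S/III-2 aff II-2×II-1: ss
S/III-3 un II-2×II-1: SS|Ss
⇒ S over [I-1,I-2,II-1,II-2,III-1,III-2,III-3]: 10 consistent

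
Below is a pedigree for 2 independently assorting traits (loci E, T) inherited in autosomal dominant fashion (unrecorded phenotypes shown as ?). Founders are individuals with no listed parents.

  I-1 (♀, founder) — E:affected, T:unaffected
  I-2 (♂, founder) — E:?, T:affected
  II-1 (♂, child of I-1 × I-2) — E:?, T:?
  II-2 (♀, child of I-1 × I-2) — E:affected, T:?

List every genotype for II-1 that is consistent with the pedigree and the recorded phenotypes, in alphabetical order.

II-1 ∈ {EE Tt, EE tt, Ee Tt, Ee tt, ee Tt, ee tt}

E/I-1 aff ·: Ee|EE
E/I-2 ? ·: ee|Ee|EE
E/II-1 ? I-1×I-2: ee|Ee|EE
E/II-2 aff I-1×I-2: Ee|EE
⇒ E over [I-1,I-2,II-1,II-2]: 18 consistent
T/I-1 un ·: tt
T/I-2 aff ·: Tt|TT
T/II-1 ? I-1×I-2: tt|Tt
T/II-2 ? I-1×I-2: tt|Tt
⇒ T over [I-1,I-2,II-1,II-2]: 5 consistent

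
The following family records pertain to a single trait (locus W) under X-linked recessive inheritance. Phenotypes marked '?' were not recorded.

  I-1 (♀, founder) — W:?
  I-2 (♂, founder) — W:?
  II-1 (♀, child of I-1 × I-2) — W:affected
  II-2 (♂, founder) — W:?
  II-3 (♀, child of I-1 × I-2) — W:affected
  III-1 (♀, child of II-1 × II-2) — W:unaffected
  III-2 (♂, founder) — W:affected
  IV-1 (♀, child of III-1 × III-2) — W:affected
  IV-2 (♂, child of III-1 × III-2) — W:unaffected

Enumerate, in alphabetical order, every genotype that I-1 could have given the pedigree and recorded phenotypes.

I-1 ∈ {X^WX^w, X^wX^w}

W/I-1 ? ·: X^WX^w|X^wX^w
W/I-2 ? ·: X^wY
W/II-1 aff I-1×I-2: X^wX^w
W/II-2 ? ·: X^WY
W/II-3 aff I-1×I-2: X^wX^w
W/III-1 un II-1×II-2: X^WX^w
W/III-2 aff ·: X^wY
W/IV-1 aff III-1×III-2: X^wX^w
W/IV-2 un III-1×III-2: X^WY
⇒ W over [I-1,I-2,II-1,II-2,II-3,III-1,III-2,IV-1,IV-2]: 2 consistent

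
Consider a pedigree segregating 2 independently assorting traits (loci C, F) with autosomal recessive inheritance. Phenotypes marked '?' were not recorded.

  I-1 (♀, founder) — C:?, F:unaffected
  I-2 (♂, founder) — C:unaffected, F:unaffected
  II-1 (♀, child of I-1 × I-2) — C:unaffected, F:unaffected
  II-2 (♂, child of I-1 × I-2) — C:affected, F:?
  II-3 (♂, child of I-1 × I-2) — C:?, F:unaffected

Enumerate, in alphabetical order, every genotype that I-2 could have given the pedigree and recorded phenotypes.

C/I-1 ? ·: Cc|cc
C/I-2 un ·: Cc
C/II-1 un I-1×I-2: CC|Cc
C/II-2 aff I-1×I-2: cc
C/II-3 ? I-1×I-2: CC|Cc|cc
⇒ C over [I-1,I-2,II-1,II-2,II-3]: 8 consistent
F/I-1 un ·: FF|Ff
F/I-2 un ·: FF|Ff
F/II-1 un I-1×I-2: FF|Ff
F/II-2 ? I-1×I-2: FF|Ff|ff
F/II-3 un I-1×I-2: FF|Ff
⇒ F over [I-1,I-2,II-1,II-2,II-3]: 29 consistent

I-2 ∈ {Cc FF, Cc Ff}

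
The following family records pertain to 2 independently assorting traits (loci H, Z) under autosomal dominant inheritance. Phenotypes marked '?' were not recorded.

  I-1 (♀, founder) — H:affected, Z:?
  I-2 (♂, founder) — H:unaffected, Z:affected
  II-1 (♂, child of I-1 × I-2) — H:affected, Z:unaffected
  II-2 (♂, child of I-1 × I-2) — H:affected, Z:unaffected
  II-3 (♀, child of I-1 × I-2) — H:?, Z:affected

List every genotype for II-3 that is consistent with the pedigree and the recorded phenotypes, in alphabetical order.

II-3 ∈ {Hh ZZ, Hh Zz, hh ZZ, hh Zz}

H/I-1 aff ·: Hh|HH
H/I-2 un ·: hh
H/II-1 aff I-1×I-2: Hh
H/II-2 aff I-1×I-2: Hh
H/II-3 ? I-1×I-2: hh|Hh
⇒ H over [I-1,I-2,II-1,II-2,II-3]: 3 consistent
Z/I-1 ? ·: zz|Zz
Z/I-2 aff ·: Zz
Z/II-1 un I-1×I-2: zz
Z/II-2 un I-1×I-2: zz
Z/II-3 aff I-1×I-2: Zz|ZZ
⇒ Z over [I-1,I-2,II-1,II-2,II-3]: 3 consistent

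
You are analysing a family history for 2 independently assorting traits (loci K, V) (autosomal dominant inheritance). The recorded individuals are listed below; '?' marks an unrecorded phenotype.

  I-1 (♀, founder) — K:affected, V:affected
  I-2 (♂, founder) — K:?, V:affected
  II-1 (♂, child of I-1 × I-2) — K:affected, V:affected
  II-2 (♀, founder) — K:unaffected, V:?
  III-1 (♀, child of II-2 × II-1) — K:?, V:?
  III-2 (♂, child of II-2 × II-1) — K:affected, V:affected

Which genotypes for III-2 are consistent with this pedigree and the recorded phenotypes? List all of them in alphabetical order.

III-2 ∈ {Kk VV, Kk Vv}

K/I-1 aff ·: Kk|KK
K/I-2 ? ·: kk|Kk|KK
K/II-1 aff I-1×I-2: Kk|KK
K/II-2 un ·: kk
K/III-1 ? II-2×II-1: kk|Kk
K/III-2 aff II-2×II-1: Kk
⇒ K over [I-1,I-2,II-1,II-2,III-1,III-2]: 14 consistent
V/I-1 aff ·: Vv|VV
V/I-2 aff ·: Vv|VV
V/II-1 aff I-1×I-2: Vv|VV
V/II-2 ? ·: vv|Vv|VV
V/III-1 ? II-2×II-1: vv|Vv|VV
V/III-2 aff II-2×II-1: Vv|VV
⇒ V over [I-1,I-2,II-1,II-2,III-1,III-2]: 60 consistent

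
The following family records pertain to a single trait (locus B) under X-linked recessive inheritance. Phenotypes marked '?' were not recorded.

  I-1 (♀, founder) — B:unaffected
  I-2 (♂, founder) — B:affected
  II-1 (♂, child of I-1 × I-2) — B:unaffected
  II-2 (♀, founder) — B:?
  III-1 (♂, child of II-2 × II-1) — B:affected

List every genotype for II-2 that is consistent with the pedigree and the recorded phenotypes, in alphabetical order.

B/I-1 un ·: X^BX^B|X^BX^b
B/I-2 aff ·: X^bY
B/II-1 un I-1×I-2: X^BY
B/II-2 ? ·: X^BX^b|X^bX^b
B/III-1 aff II-2×II-1: X^bY
⇒ B over [I-1,I-2,II-1,II-2,III-1]: 4 consistent

II-2 ∈ {X^BX^b, X^bX^b}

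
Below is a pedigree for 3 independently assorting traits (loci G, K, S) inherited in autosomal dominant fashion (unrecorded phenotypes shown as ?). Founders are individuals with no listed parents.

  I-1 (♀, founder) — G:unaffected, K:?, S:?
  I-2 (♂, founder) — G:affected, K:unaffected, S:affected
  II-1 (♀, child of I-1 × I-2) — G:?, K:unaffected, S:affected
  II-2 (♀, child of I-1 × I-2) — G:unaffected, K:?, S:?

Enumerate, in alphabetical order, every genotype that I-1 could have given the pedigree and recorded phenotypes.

I-1 ∈ {gg Kk SS, gg Kk Ss, gg Kk ss, gg kk SS, gg kk Ss, gg kk ss}

G/I-1 un ·: gg
G/I-2 aff ·: Gg
G/II-1 ? I-1×I-2: gg|Gg
G/II-2 un I-1×I-2: gg
⇒ G over [I-1,I-2,II-1,II-2]: 2 consistent
K/I-1 ? ·: kk|Kk
K/I-2 un ·: kk
K/II-1 un I-1×I-2: kk
K/II-2 ? I-1×I-2: kk|Kk
⇒ K over [I-1,I-2,II-1,II-2]: 3 consistent
S/I-1 ? ·: ss|Ss|SS
S/I-2 aff ·: Ss|SS
S/II-1 aff I-1×I-2: Ss|SS
S/II-2 ? I-1×I-2: ss|Ss|SS
⇒ S over [I-1,I-2,II-1,II-2]: 18 consistent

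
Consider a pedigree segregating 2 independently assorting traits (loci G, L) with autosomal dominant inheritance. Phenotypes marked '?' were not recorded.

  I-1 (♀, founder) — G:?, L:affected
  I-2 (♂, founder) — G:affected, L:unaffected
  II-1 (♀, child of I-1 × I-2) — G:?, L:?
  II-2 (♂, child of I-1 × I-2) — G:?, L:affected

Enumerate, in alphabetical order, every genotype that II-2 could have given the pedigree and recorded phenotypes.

G/I-1 ? ·: gg|Gg|GG
G/I-2 aff ·: Gg|GG
G/II-1 ? I-1×I-2: gg|Gg|GG
G/II-2 ? I-1×I-2: gg|Gg|GG
⇒ G over [I-1,I-2,II-1,II-2]: 23 consistent
L/I-1 aff ·: Ll|LL
L/I-2 un ·: ll
L/II-1 ? I-1×I-2: ll|Ll
L/II-2 aff I-1×I-2: Ll
⇒ L over [I-1,I-2,II-1,II-2]: 3 consistent

II-2 ∈ {GG Ll, Gg Ll, gg Ll}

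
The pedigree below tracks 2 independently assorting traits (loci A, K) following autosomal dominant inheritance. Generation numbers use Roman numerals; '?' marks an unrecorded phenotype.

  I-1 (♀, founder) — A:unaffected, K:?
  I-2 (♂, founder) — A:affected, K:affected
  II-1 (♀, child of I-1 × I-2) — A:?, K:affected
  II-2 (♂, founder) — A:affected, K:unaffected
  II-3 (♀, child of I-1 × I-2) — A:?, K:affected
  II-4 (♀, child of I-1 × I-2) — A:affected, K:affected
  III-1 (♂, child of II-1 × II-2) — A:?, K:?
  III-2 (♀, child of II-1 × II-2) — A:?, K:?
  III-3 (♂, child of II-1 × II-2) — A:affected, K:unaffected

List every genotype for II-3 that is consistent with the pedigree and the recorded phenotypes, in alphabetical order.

A/I-1 un ·: aa
A/I-2 aff ·: Aa|AA
A/II-1 ? I-1×I-2: aa|Aa
A/II-2 aff ·: Aa|AA
A/II-3 ? I-1×I-2: aa|Aa
A/II-4 aff I-1×I-2: Aa
A/III-1 ? II-1×II-2: aa|Aa|AA
A/III-2 ? II-1×II-2: aa|Aa|AA
A/III-3 aff II-1×II-2: Aa|AA
⇒ A over [I-1,I-2,II-1,II-2,II-3,II-4,III-1,III-2,III-3]: 88 consistent
K/I-1 ? ·: kk|Kk|KK
K/I-2 aff ·: Kk|KK
K/II-1 aff I-1×I-2: Kk
K/II-2 un ·: kk
K/II-3 aff I-1×I-2: Kk|KK
K/II-4 aff I-1×I-2: Kk|KK
K/III-1 ? II-1×II-2: kk|Kk
K/III-2 ? II-1×II-2: kk|Kk
K/III-3 un II-1×II-2: kk
⇒ K over [I-1,I-2,II-1,II-2,II-3,II-4,III-1,III-2,III-3]: 56 consistent

II-3 ∈ {Aa KK, Aa Kk, aa KK, aa Kk}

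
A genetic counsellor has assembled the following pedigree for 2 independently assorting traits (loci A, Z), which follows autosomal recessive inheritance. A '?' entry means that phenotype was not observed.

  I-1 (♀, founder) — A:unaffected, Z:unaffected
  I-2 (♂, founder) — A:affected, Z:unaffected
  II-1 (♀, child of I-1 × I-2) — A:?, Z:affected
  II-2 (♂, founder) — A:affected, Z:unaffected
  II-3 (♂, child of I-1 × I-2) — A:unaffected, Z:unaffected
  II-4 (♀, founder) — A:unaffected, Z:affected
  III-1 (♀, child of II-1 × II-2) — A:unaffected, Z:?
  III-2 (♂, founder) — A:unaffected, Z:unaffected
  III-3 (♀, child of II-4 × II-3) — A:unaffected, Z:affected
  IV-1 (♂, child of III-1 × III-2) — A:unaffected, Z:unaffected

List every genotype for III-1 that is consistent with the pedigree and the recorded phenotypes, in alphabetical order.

III-1 ∈ {Aa Zz, Aa zz}

A/I-1 un ·: AA|Aa
A/I-2 aff ·: aa
A/II-1 ? I-1×I-2: Aa
A/II-2 aff ·: aa
A/II-3 un I-1×I-2: Aa
A/II-4 un ·: AA|Aa
A/III-1 un II-1×II-2: Aa
A/III-2 un ·: AA|Aa
A/III-3 un II-4×II-3: AA|Aa
A/IV-1 un III-1×III-2: AA|Aa
⇒ A over [I-1,I-2,II-1,II-2,II-3,II-4,III-1,III-2,III-3,IV-1]: 32 consistent
Z/I-1 un ·: Zz
Z/I-2 un ·: Zz
Z/II-1 aff I-1×I-2: zz
Z/II-2 un ·: ZZ|Zz
Z/II-3 un I-1×I-2: Zz
Z/II-4 aff ·: zz
Z/III-1 ? II-1×II-2: Zz|zz
Z/III-2 un ·: ZZ|Zz
Z/III-3 aff II-4×II-3: zz
Z/IV-1 un III-1×III-2: ZZ|Zz
⇒ Z over [I-1,I-2,II-1,II-2,II-3,II-4,III-1,III-2,III-3,IV-1]: 10 consistent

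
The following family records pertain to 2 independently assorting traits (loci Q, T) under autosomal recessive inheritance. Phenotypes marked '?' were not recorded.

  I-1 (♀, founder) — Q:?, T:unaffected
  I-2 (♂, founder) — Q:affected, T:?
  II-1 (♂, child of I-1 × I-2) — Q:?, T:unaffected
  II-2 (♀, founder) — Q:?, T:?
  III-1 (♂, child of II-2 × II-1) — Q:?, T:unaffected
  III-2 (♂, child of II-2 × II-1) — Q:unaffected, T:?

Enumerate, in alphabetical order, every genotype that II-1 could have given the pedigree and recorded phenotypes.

Q/I-1 ? ·: QQ|Qq|qq
Q/I-2 aff ·: qq
Q/II-1 ? I-1×I-2: Qq|qq
Q/II-2 ? ·: QQ|Qq|qq
Q/III-1 ? II-2×II-1: QQ|Qq|qq
Q/III-2 un II-2×II-1: QQ|Qq
⇒ Q over [I-1,I-2,II-1,II-2,III-1,III-2]: 30 consistent
T/I-1 un ·: TT|Tt
T/I-2 ? ·: TT|Tt|tt
T/II-1 un I-1×I-2: TT|Tt
T/II-2 ? ·: TT|Tt|tt
T/III-1 un II-2×II-1: TT|Tt
T/III-2 ? II-2×II-1: TT|Tt|tt
⇒ T over [I-1,I-2,II-1,II-2,III-1,III-2]: 84 consistent

II-1 ∈ {Qq TT, Qq Tt, qq TT, qq Tt}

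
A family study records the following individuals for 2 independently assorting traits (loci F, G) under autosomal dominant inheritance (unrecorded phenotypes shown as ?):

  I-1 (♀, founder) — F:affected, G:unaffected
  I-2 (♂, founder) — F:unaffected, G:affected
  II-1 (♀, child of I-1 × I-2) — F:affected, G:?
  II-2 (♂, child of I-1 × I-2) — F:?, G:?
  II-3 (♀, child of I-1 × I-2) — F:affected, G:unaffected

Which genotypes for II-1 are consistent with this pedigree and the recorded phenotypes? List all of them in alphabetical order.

F/I-1 aff ·: Ff|FF
F/I-2 un ·: ff
F/II-1 aff I-1×I-2: Ff
F/II-2 ? I-1×I-2: ff|Ff
F/II-3 aff I-1×I-2: Ff
⇒ F over [I-1,I-2,II-1,II-2,II-3]: 3 consistent
G/I-1 un ·: gg
G/I-2 aff ·: Gg
G/II-1 ? I-1×I-2: gg|Gg
G/II-2 ? I-1×I-2: gg|Gg
G/II-3 un I-1×I-2: gg
⇒ G over [I-1,I-2,II-1,II-2,II-3]: 4 consistent

II-1 ∈ {Ff Gg, Ff gg}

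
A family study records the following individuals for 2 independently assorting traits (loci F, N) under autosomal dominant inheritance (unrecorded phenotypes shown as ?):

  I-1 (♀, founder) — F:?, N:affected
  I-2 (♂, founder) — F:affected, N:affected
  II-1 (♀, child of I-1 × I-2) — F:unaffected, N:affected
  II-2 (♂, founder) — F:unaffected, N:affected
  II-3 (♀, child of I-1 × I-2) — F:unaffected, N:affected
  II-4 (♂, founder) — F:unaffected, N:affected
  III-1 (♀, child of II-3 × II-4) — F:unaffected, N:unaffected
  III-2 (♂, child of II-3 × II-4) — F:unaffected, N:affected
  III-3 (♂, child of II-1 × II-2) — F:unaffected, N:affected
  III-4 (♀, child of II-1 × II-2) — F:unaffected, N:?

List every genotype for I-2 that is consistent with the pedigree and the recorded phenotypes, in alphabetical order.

I-2 ∈ {Ff NN, Ff Nn}

F/I-1 ? ·: ff|Ff
F/I-2 aff ·: Ff
F/II-1 un I-1×I-2: ff
F/II-2 un ·: ff
F/II-3 un I-1×I-2: ff
F/II-4 un ·: ff
F/III-1 un II-3×II-4: ff
F/III-2 un II-3×II-4: ff
F/III-3 un II-1×II-2: ff
F/III-4 un II-1×II-2: ff
⇒ F over [I-1,I-2,II-1,II-2,II-3,II-4,III-1,III-2,III-3,III-4]: 2 consistent
N/I-1 aff ·: Nn|NN
N/I-2 aff ·: Nn|NN
N/II-1 aff I-1×I-2: Nn|NN
N/II-2 aff ·: Nn|NN
N/II-3 aff I-1×I-2: Nn
N/II-4 aff ·: Nn
N/III-1 un II-3×II-4: nn
N/III-2 aff II-3×II-4: Nn|NN
N/III-3 aff II-1×II-2: Nn|NN
N/III-4 ? II-1×II-2: nn|Nn|NN
⇒ N over [I-1,I-2,II-1,II-2,II-3,II-4,III-1,III-2,III-3,III-4]: 90 consistent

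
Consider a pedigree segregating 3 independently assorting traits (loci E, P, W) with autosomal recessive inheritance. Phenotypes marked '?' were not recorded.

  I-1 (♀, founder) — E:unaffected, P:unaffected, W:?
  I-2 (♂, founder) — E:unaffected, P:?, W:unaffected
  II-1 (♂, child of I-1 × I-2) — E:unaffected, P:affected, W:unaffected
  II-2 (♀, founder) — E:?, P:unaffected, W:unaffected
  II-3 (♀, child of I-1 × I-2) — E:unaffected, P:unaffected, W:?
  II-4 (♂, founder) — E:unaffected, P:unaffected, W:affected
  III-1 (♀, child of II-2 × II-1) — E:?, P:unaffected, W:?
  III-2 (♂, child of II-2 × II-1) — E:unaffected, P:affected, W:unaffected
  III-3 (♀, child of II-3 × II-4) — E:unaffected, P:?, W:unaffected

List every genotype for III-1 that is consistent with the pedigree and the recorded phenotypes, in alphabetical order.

III-1 ∈ {EE Pp WW, EE Pp Ww, EE Pp ww, Ee Pp WW, Ee Pp Ww, Ee Pp ww, ee Pp WW, ee Pp Ww, ee Pp ww}

E/I-1 un ·: EE|Ee
E/I-2 un ·: EE|Ee
E/II-1 un I-1×I-2: EE|Ee
E/II-2 ? ·: EE|Ee|ee
E/II-3 un I-1×I-2: EE|Ee
E/II-4 un ·: EE|Ee
E/III-1 ? II-2×II-1: EE|Ee|ee
E/III-2 un II-2×II-1: EE|Ee
E/III-3 un II-3×II-4: EE|Ee
⇒ E over [I-1,I-2,II-1,II-2,II-3,II-4,III-1,III-2,III-3]: 396 consistent
P/I-1 un ·: Pp
P/I-2 ? ·: Pp|pp
P/II-1 aff I-1×I-2: pp
P/II-2 un ·: Pp
P/II-3 un I-1×I-2: PP|Pp
P/II-4 un ·: PP|Pp
P/III-1 un II-2×II-1: Pp
P/III-2 aff II-2×II-1: pp
P/III-3 ? II-3×II-4: PP|Pp|pp
⇒ P over [I-1,I-2,II-1,II-2,II-3,II-4,III-1,III-2,III-3]: 13 consistent
W/I-1 ? ·: WW|Ww|ww
W/I-2 un ·: WW|Ww
W/II-1 un I-1×I-2: WW|Ww
W/II-2 un ·: WW|Ww
W/II-3 ? I-1×I-2: WW|Ww
W/II-4 aff ·: ww
W/III-1 ? II-2×II-1: WW|Ww|ww
W/III-2 un II-2×II-1: WW|Ww
W/III-3 un II-3×II-4: Ww
⇒ W over [I-1,I-2,II-1,II-2,II-3,II-4,III-1,III-2,III-3]: 115 consistent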